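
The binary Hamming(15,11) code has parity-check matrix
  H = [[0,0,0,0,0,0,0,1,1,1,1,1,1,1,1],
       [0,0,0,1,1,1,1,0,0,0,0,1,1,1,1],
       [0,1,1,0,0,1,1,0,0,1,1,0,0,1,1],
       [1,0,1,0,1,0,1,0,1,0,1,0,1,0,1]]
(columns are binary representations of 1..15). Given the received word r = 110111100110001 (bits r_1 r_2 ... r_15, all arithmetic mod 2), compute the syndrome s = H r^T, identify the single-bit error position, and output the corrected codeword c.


s = (1, 1, 0, 1)^T, error position = 13, corrected codeword c = 110111100110101

Compute s = H r^T mod 2 one row at a time:
  s_1 = 0 + 0 + 1 + 1 + 0 + 0 + 0 + 1 = 3 ≡ 1 (mod 2).
  s_2 = 1 + 1 + 1 + 1 + 0 + 0 + 0 + 1 = 5 ≡ 1 (mod 2).
  s_3 = 1 + 0 + 1 + 1 + 1 + 1 + 0 + 1 = 6 ≡ 0 (mod 2).
  s_4 = 1 + 0 + 1 + 1 + 0 + 1 + 0 + 1 = 5 ≡ 1 (mod 2).
s = (1, 1, 0, 1)^T — this equals column 13 of H (binary 1101), so error is at position 13.
Correct: flip bit 13 of r = 110111100110001 to get c = 110111100110101.


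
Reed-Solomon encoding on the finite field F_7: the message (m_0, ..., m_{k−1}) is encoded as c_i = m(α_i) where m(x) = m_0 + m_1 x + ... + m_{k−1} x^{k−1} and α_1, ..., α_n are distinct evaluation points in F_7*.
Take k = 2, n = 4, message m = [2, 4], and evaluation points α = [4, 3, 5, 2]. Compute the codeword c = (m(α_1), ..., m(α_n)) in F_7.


c = [4, 0, 1, 3]

Message polynomial: m(x) = 2 + 4·x (mod 7).
For each evaluation point α_i, compute m(α_i) mod 7:
  α_1 = 4: Horner steps 4 → 4, so m(4) = 4.
  α_2 = 3: Horner steps 4 → 0, so m(3) = 0.
  α_3 = 5: Horner steps 4 → 1, so m(5) = 1.
  α_4 = 2: Horner steps 4 → 3, so m(2) = 3.
Codeword c = [4, 0, 1, 3] ∈ F_7^4.


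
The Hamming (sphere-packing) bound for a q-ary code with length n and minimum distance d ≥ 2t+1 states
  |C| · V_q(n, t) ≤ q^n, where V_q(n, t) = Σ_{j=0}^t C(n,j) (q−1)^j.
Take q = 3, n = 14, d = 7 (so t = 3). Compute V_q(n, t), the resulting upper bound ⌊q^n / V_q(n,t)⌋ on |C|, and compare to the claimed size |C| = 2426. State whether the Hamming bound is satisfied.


V_q(n, t) = 3305, q^n = 4782969, Hamming bound = 1447, |C| = 2426 > bound (violated).

Step 1: Compute V_q(n, t) = Σ_{j=0}^3 C(n, j) (q−1)^j.
  j = 0: C(14,0)·(2)^0 = 1·1 = 1.
  j = 1: C(14,1)·(2)^1 = 14·2 = 28.
  j = 2: C(14,2)·(2)^2 = 91·4 = 364.
  j = 3: C(14,3)·(2)^3 = 364·8 = 2912.
  V_q(n, t) = 1 + 28 + 364 + 2912 = 3305.
Step 2: q^n = 3^14 = 4782969.
Step 3: Hamming bound ⌊q^n / V_q(n,t)⌋ = ⌊4782969/3305⌋ = 1447.
Step 4: Compare |C| = 2426 to 1447: violated.
The claimed |C| lies above the Hamming bound, so no 3-ary code of length 14 with d ≥ 7 can have 2426 codewords.


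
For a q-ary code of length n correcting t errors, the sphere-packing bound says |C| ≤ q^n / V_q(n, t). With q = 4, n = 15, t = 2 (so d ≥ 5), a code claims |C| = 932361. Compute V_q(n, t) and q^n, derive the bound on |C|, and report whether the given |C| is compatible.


V_q(n, t) = 991, q^n = 1073741824, Hamming bound = 1083493, |C| = 932361 ≤ bound (satisfied).

Step 1: Compute V_q(n, t) = Σ_{j=0}^2 C(n, j) (q−1)^j.
  j = 0: C(15,0)·(3)^0 = 1·1 = 1.
  j = 1: C(15,1)·(3)^1 = 15·3 = 45.
  j = 2: C(15,2)·(3)^2 = 105·9 = 945.
  V_q(n, t) = 1 + 45 + 945 = 991.
Step 2: q^n = 4^15 = 1073741824.
Step 3: Hamming bound ⌊q^n / V_q(n,t)⌋ = ⌊1073741824/991⌋ = 1083493.
Step 4: Compare |C| = 932361 to 1083493: satisfied.
The claimed |C| lies below the Hamming bound.


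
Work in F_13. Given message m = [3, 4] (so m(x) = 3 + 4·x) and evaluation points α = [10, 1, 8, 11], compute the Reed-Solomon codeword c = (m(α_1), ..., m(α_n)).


c = [4, 7, 9, 8]

Message polynomial: m(x) = 3 + 4·x (mod 13).
For each evaluation point α_i, compute m(α_i) mod 13:
  α_1 = 10: Horner steps 4 → 4, so m(10) = 4.
  α_2 = 1: Horner steps 4 → 7, so m(1) = 7.
  α_3 = 8: Horner steps 4 → 9, so m(8) = 9.
  α_4 = 11: Horner steps 4 → 8, so m(11) = 8.
Codeword c = [4, 7, 9, 8] ∈ F_13^4.


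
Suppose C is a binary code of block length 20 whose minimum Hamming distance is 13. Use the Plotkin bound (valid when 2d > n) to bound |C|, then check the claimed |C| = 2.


Plotkin bound M ≤ 4; given |C| = 2 ≤ bound (satisfied).

Check applicability: 2d = 26, n = 20.
2d − n = 6 > 0, so Plotkin applies.
Compute d/(2d−n) = 13/6 ≈ 2.1667.
⌊d/(2d−n)⌋ = 2.
Plotkin bound: M ≤ 2·2 = 4.
Given |C| = 2, check: satisfied.
This |C| is below the Plotkin bound.


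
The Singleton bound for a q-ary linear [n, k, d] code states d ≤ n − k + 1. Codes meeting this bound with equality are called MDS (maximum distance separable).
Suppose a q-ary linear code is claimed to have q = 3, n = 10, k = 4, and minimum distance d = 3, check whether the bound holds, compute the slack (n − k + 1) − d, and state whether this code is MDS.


Singleton RHS = n − k + 1 = 7, slack = 4, bound satisfied, not MDS.

Singleton bound: d ≤ n − k + 1.
Here n = 10, k = 4, so n − k + 1 = 7.
Given d = 3, check d ≤ 7: YES.
Slack = (n − k + 1) − d = 4.
The code is NOT MDS (slack = 4 > 0).
Description: the claimed parameters are [10, 4, 3]_3; such a code would be non-MDS.


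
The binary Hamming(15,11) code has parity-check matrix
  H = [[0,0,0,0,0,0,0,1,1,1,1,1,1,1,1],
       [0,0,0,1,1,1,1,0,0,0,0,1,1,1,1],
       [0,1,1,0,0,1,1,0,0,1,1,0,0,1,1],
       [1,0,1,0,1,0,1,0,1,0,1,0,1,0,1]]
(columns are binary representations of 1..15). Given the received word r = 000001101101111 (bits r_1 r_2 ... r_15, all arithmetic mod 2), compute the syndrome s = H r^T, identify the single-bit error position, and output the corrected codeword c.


s = (0, 0, 1, 0)^T, error position = 2, corrected codeword c = 010001101101111

Compute s = H r^T mod 2 one row at a time:
  s_1 = 0 + 1 + 1 + 0 + 1 + 1 + 1 + 1 = 6 ≡ 0 (mod 2).
  s_2 = 0 + 0 + 1 + 1 + 1 + 1 + 1 + 1 = 6 ≡ 0 (mod 2).
  s_3 = 0 + 0 + 1 + 1 + 1 + 0 + 1 + 1 = 5 ≡ 1 (mod 2).
  s_4 = 0 + 0 + 0 + 1 + 1 + 0 + 1 + 1 = 4 ≡ 0 (mod 2).
s = (0, 0, 1, 0)^T — this equals column 2 of H (binary 0010), so error is at position 2.
Correct: flip bit 2 of r = 000001101101111 to get c = 010001101101111.


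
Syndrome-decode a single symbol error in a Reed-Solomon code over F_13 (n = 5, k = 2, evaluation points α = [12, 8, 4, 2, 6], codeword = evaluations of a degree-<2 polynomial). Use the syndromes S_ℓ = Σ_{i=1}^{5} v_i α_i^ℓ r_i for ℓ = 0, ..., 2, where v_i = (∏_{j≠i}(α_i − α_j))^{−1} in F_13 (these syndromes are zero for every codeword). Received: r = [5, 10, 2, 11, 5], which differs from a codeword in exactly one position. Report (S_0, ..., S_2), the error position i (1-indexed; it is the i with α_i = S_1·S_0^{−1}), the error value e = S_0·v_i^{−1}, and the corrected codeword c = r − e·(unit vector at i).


S = (5, 4, 11), error at position 5, error magnitude e = 12, c = [5, 10, 2, 11, 6].

Step 1: column multipliers v_i = (∏_{j≠i}(α_i − α_j))^{−1} mod 13.
  i = 1 (α = 12): (12−8)(12−4)(12−2)(12−6) = 4·8·10·6 = 1920 ≡ 9, so v_1 = 9^{−1} = 3 (mod 13).
  i = 2 (α = 8): (8−12)(8−4)(8−2)(8−6) = (−4)·4·6·2 = −192 ≡ 3, so v_2 = 3^{−1} = 9 (mod 13).
  i = 3 (α = 4): (4−12)(4−8)(4−2)(4−6) = (−8)·(−4)·2·(−2) = −128 ≡ 2, so v_3 = 2^{−1} = 7 (mod 13).
  i = 4 (α = 2): (2−12)(2−8)(2−4)(2−6) = (−10)·(−6)·(−2)·(−4) = 480 ≡ 12, so v_4 = 12^{−1} = 12 (mod 13).
  i = 5 (α = 6): (6−12)(6−8)(6−4)(6−2) = (−6)·(−2)·2·4 = 96 ≡ 5, so v_5 = 5^{−1} = 8 (mod 13).
  v = [3, 9, 7, 12, 8].
Step 2: syndromes of r = [5, 10, 2, 11, 5] (all sums mod 13).
  S_0 = Σ v_i r_i = 3·5 + 9·10 + 7·2 + 12·11 + 8·5 = 291 ≡ 5.
  S_1 = Σ v_i α_i r_i = 3·12·5 + 9·8·10 + 7·4·2 + 12·2·11 + 8·6·5 = 1460 ≡ 4.
  α_i^2 mod 13 = [1, 12, 3, 4, 10].
  S_2 = Σ v_i α_i^2 r_i = 3·1·5 + 9·12·10 + 7·3·2 + 12·4·11 + 8·10·5 = 2065 ≡ 11.
  S = (5, 4, 11) ≠ 0, so r is not a codeword (an error is present).
Step 3: locate the error. For a single error e at position i, S_ℓ = v_i·e·α_i^ℓ, so α_err = S_1/S_0.
  S_0^{−1} = 5^{−1} = 8 (mod 13), so α_err = 4·8 = 32 ≡ 6 = α_5. Error position i = 5.
  Consistency check: S_2/S_1 = 11·10 = 110 ≡ 6 = α_err ✓ (single-error assumption holds).
Step 4: error magnitude e = S_0/v_5 = S_0·∏_{j≠5}(α_5 − α_j) = 5·5 = 25 ≡ 12 (mod 13).
Step 5: correct position 5: c_5 = r_5 − e = 5 − 12 ≡ 6 (mod 13). Hence c = [5, 10, 2, 11, 6].
  Check: interpolating c through the α_i gives m(x) = 7 + 2·x (degree < 2) with m(α_i) = c_i for every i, so c is indeed a codeword.


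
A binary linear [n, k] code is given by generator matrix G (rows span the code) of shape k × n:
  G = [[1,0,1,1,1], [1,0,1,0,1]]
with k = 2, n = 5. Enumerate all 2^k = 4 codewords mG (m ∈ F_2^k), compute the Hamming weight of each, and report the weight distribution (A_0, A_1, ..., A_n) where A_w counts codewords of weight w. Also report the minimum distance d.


Weight distribution: A_0 = 1, A_1 = 1, A_3 = 1, A_4 = 1. Minimum distance d = 1.

Enumerate all 2^2 = 4 messages m ∈ F_2^2.
For each, compute codeword c = mG in F_2^5, then tally its weight.
  m = 00 → c = 00000, weight = 0.
  m = 10 → c = 10111, weight = 4.
  m = 01 → c = 10101, weight = 3.
  m = 11 → c = 00010, weight = 1.
Tally weights:
  weight 0: 1 codewords.
  weight 1: 1 codewords.
  weight 3: 1 codewords.
  weight 4: 1 codewords.
Minimum distance d = smallest w > 0 with A_w > 0 = 1.
Sanity: Σ A_w = 4 = 2^2 = 4 ✓.


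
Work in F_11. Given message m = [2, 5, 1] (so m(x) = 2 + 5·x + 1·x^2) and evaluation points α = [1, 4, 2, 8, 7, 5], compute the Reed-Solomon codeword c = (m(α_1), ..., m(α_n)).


c = [8, 5, 5, 7, 9, 8]

Message polynomial: m(x) = 2 + 5·x + 1·x^2 (mod 11).
For each evaluation point α_i, compute m(α_i) mod 11:
  α_1 = 1: Horner steps 1 → 6 → 8, so m(1) = 8.
  α_2 = 4: Horner steps 1 → 9 → 5, so m(4) = 5.
  α_3 = 2: Horner steps 1 → 7 → 5, so m(2) = 5.
  α_4 = 8: Horner steps 1 → 2 → 7, so m(8) = 7.
  α_5 = 7: Horner steps 1 → 1 → 9, so m(7) = 9.
  α_6 = 5: Horner steps 1 → 10 → 8, so m(5) = 8.
Codeword c = [8, 5, 5, 7, 9, 8] ∈ F_11^6.


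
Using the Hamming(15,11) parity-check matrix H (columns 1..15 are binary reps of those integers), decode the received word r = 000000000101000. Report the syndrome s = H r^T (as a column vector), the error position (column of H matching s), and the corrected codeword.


s = (0, 1, 1, 0)^T, error position = 6, corrected codeword c = 000001000101000

Compute s = H r^T mod 2 one row at a time:
  s_1 = 0 + 0 + 1 + 0 + 1 + 0 + 0 + 0 = 2 ≡ 0 (mod 2).
  s_2 = 0 + 0 + 0 + 0 + 1 + 0 + 0 + 0 = 1 ≡ 1 (mod 2).
  s_3 = 0 + 0 + 0 + 0 + 1 + 0 + 0 + 0 = 1 ≡ 1 (mod 2).
  s_4 = 0 + 0 + 0 + 0 + 0 + 0 + 0 + 0 = 0 ≡ 0 (mod 2).
s = (0, 1, 1, 0)^T — this equals column 6 of H (binary 0110), so error is at position 6.
Correct: flip bit 6 of r = 000000000101000 to get c = 000001000101000.


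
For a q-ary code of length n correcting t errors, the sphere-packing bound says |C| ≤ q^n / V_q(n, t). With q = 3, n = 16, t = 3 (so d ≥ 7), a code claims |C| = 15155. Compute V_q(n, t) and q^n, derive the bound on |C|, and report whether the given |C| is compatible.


V_q(n, t) = 4993, q^n = 43046721, Hamming bound = 8621, |C| = 15155 > bound (violated).

Step 1: Compute V_q(n, t) = Σ_{j=0}^3 C(n, j) (q−1)^j.
  j = 0: C(16,0)·(2)^0 = 1·1 = 1.
  j = 1: C(16,1)·(2)^1 = 16·2 = 32.
  j = 2: C(16,2)·(2)^2 = 120·4 = 480.
  j = 3: C(16,3)·(2)^3 = 560·8 = 4480.
  V_q(n, t) = 1 + 32 + 480 + 4480 = 4993.
Step 2: q^n = 3^16 = 43046721.
Step 3: Hamming bound ⌊q^n / V_q(n,t)⌋ = ⌊43046721/4993⌋ = 8621.
Step 4: Compare |C| = 15155 to 8621: violated.
The claimed |C| lies above the Hamming bound, so no 3-ary code of length 16 with d ≥ 7 can have 15155 codewords.


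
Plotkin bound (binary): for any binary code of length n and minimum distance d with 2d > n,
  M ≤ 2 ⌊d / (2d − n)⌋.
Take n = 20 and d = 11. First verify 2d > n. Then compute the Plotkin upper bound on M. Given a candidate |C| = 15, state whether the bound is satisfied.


Plotkin bound M ≤ 10; given |C| = 15 > bound (violated).

Check applicability: 2d = 22, n = 20.
2d − n = 2 > 0, so Plotkin applies.
Compute d/(2d−n) = 11/2 ≈ 5.5000.
⌊d/(2d−n)⌋ = 5.
Plotkin bound: M ≤ 2·5 = 10.
Given |C| = 15, check: VIOLATED.
This |C| is above the Plotkin bound, so no binary code with n = 20, d = 11 and 15 codewords exists.


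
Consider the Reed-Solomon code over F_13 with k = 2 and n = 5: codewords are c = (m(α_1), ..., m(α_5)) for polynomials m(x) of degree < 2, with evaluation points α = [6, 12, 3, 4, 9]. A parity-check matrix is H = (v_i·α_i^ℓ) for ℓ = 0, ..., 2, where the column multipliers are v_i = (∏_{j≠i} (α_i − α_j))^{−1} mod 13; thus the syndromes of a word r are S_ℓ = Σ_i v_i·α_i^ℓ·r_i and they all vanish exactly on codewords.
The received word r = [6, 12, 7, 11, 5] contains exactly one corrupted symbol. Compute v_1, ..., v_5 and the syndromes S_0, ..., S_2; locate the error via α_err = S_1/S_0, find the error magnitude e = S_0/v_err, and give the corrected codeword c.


S = (11, 2, 11), error at position 2, error magnitude e = 8, c = [6, 4, 7, 11, 5].

Step 1: column multipliers v_i = (∏_{j≠i}(α_i − α_j))^{−1} mod 13.
  i = 1 (α = 6): (6−12)(6−3)(6−4)(6−9) = (−6)·3·2·(−3) = 108 ≡ 4, so v_1 = 4^{−1} = 10 (mod 13).
  i = 2 (α = 12): (12−6)(12−3)(12−4)(12−9) = 6·9·8·3 = 1296 ≡ 9, so v_2 = 9^{−1} = 3 (mod 13).
  i = 3 (α = 3): (3−6)(3−12)(3−4)(3−9) = (−3)·(−9)·(−1)·(−6) = 162 ≡ 6, so v_3 = 6^{−1} = 11 (mod 13).
  i = 4 (α = 4): (4−6)(4−12)(4−3)(4−9) = (−2)·(−8)·1·(−5) = −80 ≡ 11, so v_4 = 11^{−1} = 6 (mod 13).
  i = 5 (α = 9): (9−6)(9−12)(9−3)(9−4) = 3·(−3)·6·5 = −270 ≡ 3, so v_5 = 3^{−1} = 9 (mod 13).
  v = [10, 3, 11, 6, 9].
Step 2: syndromes of r = [6, 12, 7, 11, 5] (all sums mod 13).
  S_0 = Σ v_i r_i = 10·6 + 3·12 + 11·7 + 6·11 + 9·5 = 284 ≡ 11.
  S_1 = Σ v_i α_i r_i = 10·6·6 + 3·12·12 + 11·3·7 + 6·4·11 + 9·9·5 = 1692 ≡ 2.
  α_i^2 mod 13 = [10, 1, 9, 3, 3].
  S_2 = Σ v_i α_i^2 r_i = 10·10·6 + 3·1·12 + 11·9·7 + 6·3·11 + 9·3·5 = 1662 ≡ 11.
  S = (11, 2, 11) ≠ 0, so r is not a codeword (an error is present).
Step 3: locate the error. For a single error e at position i, S_ℓ = v_i·e·α_i^ℓ, so α_err = S_1/S_0.
  S_0^{−1} = 11^{−1} = 6 (mod 13), so α_err = 2·6 = 12 ≡ 12 = α_2. Error position i = 2.
  Consistency check: S_2/S_1 = 11·7 = 77 ≡ 12 = α_err ✓ (single-error assumption holds).
Step 4: error magnitude e = S_0/v_2 = S_0·∏_{j≠2}(α_2 − α_j) = 11·9 = 99 ≡ 8 (mod 13).
Step 5: correct position 2: c_2 = r_2 − e = 12 − 8 ≡ 4 (mod 13). Hence c = [6, 4, 7, 11, 5].
  Check: interpolating c through the α_i gives m(x) = 8 + 4·x (degree < 2) with m(α_i) = c_i for every i, so c is indeed a codeword.


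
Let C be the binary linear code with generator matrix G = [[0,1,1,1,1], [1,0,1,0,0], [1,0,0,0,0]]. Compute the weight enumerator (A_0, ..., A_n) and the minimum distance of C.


Weight distribution: A_0 = 1, A_1 = 2, A_2 = 1, A_3 = 1, A_4 = 2, A_5 = 1. Minimum distance d = 1.

Enumerate all 2^3 = 8 messages m ∈ F_2^3.
For each, compute codeword c = mG in F_2^5, then tally its weight.
  m = 000 → c = 00000, weight = 0.
  m = 100 → c = 01111, weight = 4.
  m = 010 → c = 10100, weight = 2.
  m = 110 → c = 11011, weight = 4.
  m = 001 → c = 10000, weight = 1.
  m = 101 → c = 11111, weight = 5.
  m = 011 → c = 00100, weight = 1.
  m = 111 → c = 01011, weight = 3.
Tally weights:
  weight 0: 1 codewords.
  weight 1: 2 codewords.
  weight 2: 1 codewords.
  weight 3: 1 codewords.
  weight 4: 2 codewords.
  weight 5: 1 codewords.
Minimum distance d = smallest w > 0 with A_w > 0 = 1.
Sanity: Σ A_w = 8 = 2^3 = 8 ✓.


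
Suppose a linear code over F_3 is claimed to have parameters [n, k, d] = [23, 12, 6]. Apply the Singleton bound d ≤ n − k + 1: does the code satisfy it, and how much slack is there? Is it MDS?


Singleton RHS = n − k + 1 = 12, slack = 6, bound satisfied, not MDS.

Singleton bound: d ≤ n − k + 1.
Here n = 23, k = 12, so n − k + 1 = 12.
Given d = 6, check d ≤ 12: YES.
Slack = (n − k + 1) − d = 6.
The code is NOT MDS (slack = 6 > 0).
Description: the claimed parameters are [23, 12, 6]_3; such a code would be non-MDS.


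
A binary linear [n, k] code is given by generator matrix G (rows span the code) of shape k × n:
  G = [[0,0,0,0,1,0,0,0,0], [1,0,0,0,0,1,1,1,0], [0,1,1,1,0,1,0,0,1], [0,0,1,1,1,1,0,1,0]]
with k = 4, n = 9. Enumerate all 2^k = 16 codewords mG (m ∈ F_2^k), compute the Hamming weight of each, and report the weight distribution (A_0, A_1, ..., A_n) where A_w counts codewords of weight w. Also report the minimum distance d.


Weight distribution: A_0 = 1, A_1 = 1, A_3 = 1, A_4 = 4, A_5 = 5, A_6 = 2, A_7 = 1, A_8 = 1. Minimum distance d = 1.

Enumerate all 2^4 = 16 messages m ∈ F_2^4.
For each, compute codeword c = mG in F_2^9, then tally its weight.
  m = 0000 → c = 000000000, weight = 0.
  m = 1000 → c = 000010000, weight = 1.
  m = 0100 → c = 100001110, weight = 4.
  m = 1100 → c = 100011110, weight = 5.
  m = 0010 → c = 011101001, weight = 5.
  m = 1010 → c = 011111001, weight = 6.
  m = 0110 → c = 111100111, weight = 7.
  m = 1110 → c = 111110111, weight = 8.
  m = 0001 → c = 001111010, weight = 5.
  m = 1001 → c = 001101010, weight = 4.
  m = 0101 → c = 101110100, weight = 5.
  m = 1101 → c = 101100100, weight = 4.
  m = 0011 → c = 010010011, weight = 4.
  m = 1011 → c = 010000011, weight = 3.
  m = 0111 → c = 110011101, weight = 6.
  m = 1111 → c = 110001101, weight = 5.
Tally weights:
  weight 0: 1 codewords.
  weight 1: 1 codewords.
  weight 3: 1 codewords.
  weight 4: 4 codewords.
  weight 5: 5 codewords.
  weight 6: 2 codewords.
  weight 7: 1 codewords.
  weight 8: 1 codewords.
Minimum distance d = smallest w > 0 with A_w > 0 = 1.
Sanity: Σ A_w = 16 = 2^4 = 16 ✓.


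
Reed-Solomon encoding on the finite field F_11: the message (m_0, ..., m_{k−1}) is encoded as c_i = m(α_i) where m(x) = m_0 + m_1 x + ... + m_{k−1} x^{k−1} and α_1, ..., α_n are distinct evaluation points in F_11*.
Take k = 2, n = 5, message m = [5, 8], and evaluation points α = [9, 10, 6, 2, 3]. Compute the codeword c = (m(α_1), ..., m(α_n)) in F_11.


c = [0, 8, 9, 10, 7]

Message polynomial: m(x) = 5 + 8·x (mod 11).
For each evaluation point α_i, compute m(α_i) mod 11:
  α_1 = 9: Horner steps 8 → 0, so m(9) = 0.
  α_2 = 10: Horner steps 8 → 8, so m(10) = 8.
  α_3 = 6: Horner steps 8 → 9, so m(6) = 9.
  α_4 = 2: Horner steps 8 → 10, so m(2) = 10.
  α_5 = 3: Horner steps 8 → 7, so m(3) = 7.
Codeword c = [0, 8, 9, 10, 7] ∈ F_11^5.


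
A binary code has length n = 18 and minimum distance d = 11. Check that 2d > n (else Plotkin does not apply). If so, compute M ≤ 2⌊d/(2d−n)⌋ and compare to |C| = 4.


Plotkin bound M ≤ 4; given |C| = 4 ≤ bound (satisfied).

Check applicability: 2d = 22, n = 18.
2d − n = 4 > 0, so Plotkin applies.
Compute d/(2d−n) = 11/4 ≈ 2.7500.
⌊d/(2d−n)⌋ = 2.
Plotkin bound: M ≤ 2·2 = 4.
Given |C| = 4, check: satisfied.
This |C| is at the Plotkin bound.


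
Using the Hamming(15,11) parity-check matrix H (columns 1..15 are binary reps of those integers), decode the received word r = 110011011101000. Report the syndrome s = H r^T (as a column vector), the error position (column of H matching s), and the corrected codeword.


s = (0, 1, 1, 1)^T, error position = 7, corrected codeword c = 110011111101000

Compute s = H r^T mod 2 one row at a time:
  s_1 = 1 + 1 + 1 + 0 + 1 + 0 + 0 + 0 = 4 ≡ 0 (mod 2).
  s_2 = 0 + 1 + 1 + 0 + 1 + 0 + 0 + 0 = 3 ≡ 1 (mod 2).
  s_3 = 1 + 0 + 1 + 0 + 1 + 0 + 0 + 0 = 3 ≡ 1 (mod 2).
  s_4 = 1 + 0 + 1 + 0 + 1 + 0 + 0 + 0 = 3 ≡ 1 (mod 2).
s = (0, 1, 1, 1)^T — this equals column 7 of H (binary 0111), so error is at position 7.
Correct: flip bit 7 of r = 110011011101000 to get c = 110011111101000.


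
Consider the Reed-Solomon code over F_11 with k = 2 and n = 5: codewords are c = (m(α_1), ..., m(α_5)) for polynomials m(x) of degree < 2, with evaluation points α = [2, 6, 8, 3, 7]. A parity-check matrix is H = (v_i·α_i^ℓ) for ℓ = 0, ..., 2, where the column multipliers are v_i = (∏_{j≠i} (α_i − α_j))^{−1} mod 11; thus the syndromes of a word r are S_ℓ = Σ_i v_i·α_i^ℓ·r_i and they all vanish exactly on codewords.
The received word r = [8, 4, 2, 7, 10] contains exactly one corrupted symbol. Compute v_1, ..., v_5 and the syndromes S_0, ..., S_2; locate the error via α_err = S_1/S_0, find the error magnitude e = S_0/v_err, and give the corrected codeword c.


S = (9, 8, 1), error at position 5, error magnitude e = 7, c = [8, 4, 2, 7, 3].

Step 1: column multipliers v_i = (∏_{j≠i}(α_i − α_j))^{−1} mod 11.
  i = 1 (α = 2): (2−6)(2−8)(2−3)(2−7) = (−4)·(−6)·(−1)·(−5) = 120 ≡ 10, so v_1 = 10^{−1} = 10 (mod 11).
  i = 2 (α = 6): (6−2)(6−8)(6−3)(6−7) = 4·(−2)·3·(−1) = 24 ≡ 2, so v_2 = 2^{−1} = 6 (mod 11).
  i = 3 (α = 8): (8−2)(8−6)(8−3)(8−7) = 6·2·5·1 = 60 ≡ 5, so v_3 = 5^{−1} = 9 (mod 11).
  i = 4 (α = 3): (3−2)(3−6)(3−8)(3−7) = 1·(−3)·(−5)·(−4) = −60 ≡ 6, so v_4 = 6^{−1} = 2 (mod 11).
  i = 5 (α = 7): (7−2)(7−6)(7−8)(7−3) = 5·1·(−1)·4 = −20 ≡ 2, so v_5 = 2^{−1} = 6 (mod 11).
  v = [10, 6, 9, 2, 6].
Step 2: syndromes of r = [8, 4, 2, 7, 10] (all sums mod 11).
  S_0 = Σ v_i r_i = 10·8 + 6·4 + 9·2 + 2·7 + 6·10 = 196 ≡ 9.
  S_1 = Σ v_i α_i r_i = 10·2·8 + 6·6·4 + 9·8·2 + 2·3·7 + 6·7·10 = 910 ≡ 8.
  α_i^2 mod 11 = [4, 3, 9, 9, 5].
  S_2 = Σ v_i α_i^2 r_i = 10·4·8 + 6·3·4 + 9·9·2 + 2·9·7 + 6·5·10 = 980 ≡ 1.
  S = (9, 8, 1) ≠ 0, so r is not a codeword (an error is present).
Step 3: locate the error. For a single error e at position i, S_ℓ = v_i·e·α_i^ℓ, so α_err = S_1/S_0.
  S_0^{−1} = 9^{−1} = 5 (mod 11), so α_err = 8·5 = 40 ≡ 7 = α_5. Error position i = 5.
  Consistency check: S_2/S_1 = 1·7 = 7 ≡ 7 = α_err ✓ (single-error assumption holds).
Step 4: error magnitude e = S_0/v_5 = S_0·∏_{j≠5}(α_5 − α_j) = 9·2 = 18 ≡ 7 (mod 11).
Step 5: correct position 5: c_5 = r_5 − e = 10 − 7 ≡ 3 (mod 11). Hence c = [8, 4, 2, 7, 3].
  Check: interpolating c through the α_i gives m(x) = 10 + 10·x (degree < 2) with m(α_i) = c_i for every i, so c is indeed a codeword.


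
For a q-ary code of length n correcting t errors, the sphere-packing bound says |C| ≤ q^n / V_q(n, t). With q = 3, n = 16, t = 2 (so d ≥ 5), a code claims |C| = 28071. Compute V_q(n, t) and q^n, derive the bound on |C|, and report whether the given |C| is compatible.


V_q(n, t) = 513, q^n = 43046721, Hamming bound = 83911, |C| = 28071 ≤ bound (satisfied).

Step 1: Compute V_q(n, t) = Σ_{j=0}^2 C(n, j) (q−1)^j.
  j = 0: C(16,0)·(2)^0 = 1·1 = 1.
  j = 1: C(16,1)·(2)^1 = 16·2 = 32.
  j = 2: C(16,2)·(2)^2 = 120·4 = 480.
  V_q(n, t) = 1 + 32 + 480 = 513.
Step 2: q^n = 3^16 = 43046721.
Step 3: Hamming bound ⌊q^n / V_q(n,t)⌋ = ⌊43046721/513⌋ = 83911.
Step 4: Compare |C| = 28071 to 83911: satisfied.
The claimed |C| lies below the Hamming bound.


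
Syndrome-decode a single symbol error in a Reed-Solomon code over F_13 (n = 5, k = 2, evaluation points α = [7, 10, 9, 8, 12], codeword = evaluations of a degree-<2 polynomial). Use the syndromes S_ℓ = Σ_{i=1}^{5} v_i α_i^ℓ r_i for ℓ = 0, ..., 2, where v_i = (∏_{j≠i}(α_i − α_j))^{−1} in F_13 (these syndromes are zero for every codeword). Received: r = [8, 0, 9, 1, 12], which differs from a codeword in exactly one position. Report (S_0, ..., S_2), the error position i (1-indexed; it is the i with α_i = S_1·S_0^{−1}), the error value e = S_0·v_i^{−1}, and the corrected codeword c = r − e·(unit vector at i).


S = (9, 3, 1), error at position 3, error magnitude e = 2, c = [8, 0, 7, 1, 12].

Step 1: column multipliers v_i = (∏_{j≠i}(α_i − α_j))^{−1} mod 13.
  i = 1 (α = 7): (7−10)(7−9)(7−8)(7−12) = (−3)·(−2)·(−1)·(−5) = 30 ≡ 4, so v_1 = 4^{−1} = 10 (mod 13).
  i = 2 (α = 10): (10−7)(10−9)(10−8)(10−12) = 3·1·2·(−2) = −12 ≡ 1, so v_2 = 1^{−1} = 1 (mod 13).
  i = 3 (α = 9): (9−7)(9−10)(9−8)(9−12) = 2·(−1)·1·(−3) = 6 ≡ 6, so v_3 = 6^{−1} = 11 (mod 13).
  i = 4 (α = 8): (8−7)(8−10)(8−9)(8−12) = 1·(−2)·(−1)·(−4) = −8 ≡ 5, so v_4 = 5^{−1} = 8 (mod 13).
  i = 5 (α = 12): (12−7)(12−10)(12−9)(12−8) = 5·2·3·4 = 120 ≡ 3, so v_5 = 3^{−1} = 9 (mod 13).
  v = [10, 1, 11, 8, 9].
Step 2: syndromes of r = [8, 0, 9, 1, 12] (all sums mod 13).
  S_0 = Σ v_i r_i = 10·8 + 1·0 + 11·9 + 8·1 + 9·12 = 295 ≡ 9.
  S_1 = Σ v_i α_i r_i = 10·7·8 + 1·10·0 + 11·9·9 + 8·8·1 + 9·12·12 = 2811 ≡ 3.
  α_i^2 mod 13 = [10, 9, 3, 12, 1].
  S_2 = Σ v_i α_i^2 r_i = 10·10·8 + 1·9·0 + 11·3·9 + 8·12·1 + 9·1·12 = 1301 ≡ 1.
  S = (9, 3, 1) ≠ 0, so r is not a codeword (an error is present).
Step 3: locate the error. For a single error e at position i, S_ℓ = v_i·e·α_i^ℓ, so α_err = S_1/S_0.
  S_0^{−1} = 9^{−1} = 3 (mod 13), so α_err = 3·3 = 9 ≡ 9 = α_3. Error position i = 3.
  Consistency check: S_2/S_1 = 1·9 = 9 ≡ 9 = α_err ✓ (single-error assumption holds).
Step 4: error magnitude e = S_0/v_3 = S_0·∏_{j≠3}(α_3 − α_j) = 9·6 = 54 ≡ 2 (mod 13).
Step 5: correct position 3: c_3 = r_3 − e = 9 − 2 ≡ 7 (mod 13). Hence c = [8, 0, 7, 1, 12].
  Check: interpolating c through the α_i gives m(x) = 5 + 6·x (degree < 2) with m(α_i) = c_i for every i, so c is indeed a codeword.


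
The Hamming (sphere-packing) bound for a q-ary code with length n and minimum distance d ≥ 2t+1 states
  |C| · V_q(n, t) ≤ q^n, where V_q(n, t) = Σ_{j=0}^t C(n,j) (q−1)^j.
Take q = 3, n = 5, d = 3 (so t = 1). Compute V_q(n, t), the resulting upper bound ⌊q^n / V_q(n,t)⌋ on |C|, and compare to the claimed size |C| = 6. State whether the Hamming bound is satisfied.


V_q(n, t) = 11, q^n = 243, Hamming bound = 22, |C| = 6 ≤ bound (satisfied).

Step 1: Compute V_q(n, t) = Σ_{j=0}^1 C(n, j) (q−1)^j.
  j = 0: C(5,0)·(2)^0 = 1·1 = 1.
  j = 1: C(5,1)·(2)^1 = 5·2 = 10.
  V_q(n, t) = 1 + 10 = 11.
Step 2: q^n = 3^5 = 243.
Step 3: Hamming bound ⌊q^n / V_q(n,t)⌋ = ⌊243/11⌋ = 22.
Step 4: Compare |C| = 6 to 22: satisfied.
The claimed |C| lies below the Hamming bound.


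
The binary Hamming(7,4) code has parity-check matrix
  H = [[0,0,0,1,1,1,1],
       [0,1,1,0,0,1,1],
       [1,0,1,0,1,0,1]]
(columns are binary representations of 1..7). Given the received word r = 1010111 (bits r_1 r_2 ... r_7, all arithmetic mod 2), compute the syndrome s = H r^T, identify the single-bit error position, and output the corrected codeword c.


s = (1, 1, 0)^T, error position = 6, corrected codeword c = 1010101

Compute s = H r^T mod 2 one row at a time:
  s_1 = 0 + 1 + 1 + 1 = 3 ≡ 1 (mod 2).
  s_2 = 0 + 1 + 1 + 1 = 3 ≡ 1 (mod 2).
  s_3 = 1 + 1 + 1 + 1 = 4 ≡ 0 (mod 2).
s = (1, 1, 0)^T — this equals column 6 of H (binary 110), so error is at position 6.
Correct: flip bit 6 of r = 1010111 to get c = 1010101.


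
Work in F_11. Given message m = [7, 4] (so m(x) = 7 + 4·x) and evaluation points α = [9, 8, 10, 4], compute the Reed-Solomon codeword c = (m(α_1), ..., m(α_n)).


c = [10, 6, 3, 1]

Message polynomial: m(x) = 7 + 4·x (mod 11).
For each evaluation point α_i, compute m(α_i) mod 11:
  α_1 = 9: Horner steps 4 → 10, so m(9) = 10.
  α_2 = 8: Horner steps 4 → 6, so m(8) = 6.
  α_3 = 10: Horner steps 4 → 3, so m(10) = 3.
  α_4 = 4: Horner steps 4 → 1, so m(4) = 1.
Codeword c = [10, 6, 3, 1] ∈ F_11^4.


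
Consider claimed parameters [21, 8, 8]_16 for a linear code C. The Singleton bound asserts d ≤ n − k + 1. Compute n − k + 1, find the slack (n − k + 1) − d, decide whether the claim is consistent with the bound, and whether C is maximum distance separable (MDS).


Singleton RHS = n − k + 1 = 14, slack = 6, bound satisfied, not MDS.

Singleton bound: d ≤ n − k + 1.
Here n = 21, k = 8, so n − k + 1 = 14.
Given d = 8, check d ≤ 14: YES.
Slack = (n − k + 1) − d = 6.
The code is NOT MDS (slack = 6 > 0).
Description: the claimed parameters are [21, 8, 8]_16; such a code would be non-MDS.


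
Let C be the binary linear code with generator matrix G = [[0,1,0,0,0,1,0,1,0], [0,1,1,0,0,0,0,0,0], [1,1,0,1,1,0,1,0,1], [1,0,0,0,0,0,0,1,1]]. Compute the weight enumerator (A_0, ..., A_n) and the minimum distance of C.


Weight distribution: A_0 = 1, A_2 = 1, A_3 = 3, A_4 = 3, A_5 = 3, A_6 = 3, A_7 = 1, A_9 = 1. Minimum distance d = 2.

Enumerate all 2^4 = 16 messages m ∈ F_2^4.
For each, compute codeword c = mG in F_2^9, then tally its weight.
  m = 0000 → c = 000000000, weight = 0.
  m = 1000 → c = 010001010, weight = 3.
  m = 0100 → c = 011000000, weight = 2.
  m = 1100 → c = 001001010, weight = 3.
  m = 0010 → c = 110110101, weight = 6.
  m = 1010 → c = 100111111, weight = 7.
  m = 0110 → c = 101110101, weight = 6.
  m = 1110 → c = 111111111, weight = 9.
  m = 0001 → c = 100000011, weight = 3.
  m = 1001 → c = 110001001, weight = 4.
  m = 0101 → c = 111000011, weight = 5.
  m = 1101 → c = 101001001, weight = 4.
  m = 0011 → c = 010110110, weight = 5.
  m = 1011 → c = 000111100, weight = 4.
  m = 0111 → c = 001110110, weight = 5.
  m = 1111 → c = 011111100, weight = 6.
Tally weights:
  weight 0: 1 codewords.
  weight 2: 1 codewords.
  weight 3: 3 codewords.
  weight 4: 3 codewords.
  weight 5: 3 codewords.
  weight 6: 3 codewords.
  weight 7: 1 codewords.
  weight 9: 1 codewords.
Minimum distance d = smallest w > 0 with A_w > 0 = 2.
Sanity: Σ A_w = 16 = 2^4 = 16 ✓.


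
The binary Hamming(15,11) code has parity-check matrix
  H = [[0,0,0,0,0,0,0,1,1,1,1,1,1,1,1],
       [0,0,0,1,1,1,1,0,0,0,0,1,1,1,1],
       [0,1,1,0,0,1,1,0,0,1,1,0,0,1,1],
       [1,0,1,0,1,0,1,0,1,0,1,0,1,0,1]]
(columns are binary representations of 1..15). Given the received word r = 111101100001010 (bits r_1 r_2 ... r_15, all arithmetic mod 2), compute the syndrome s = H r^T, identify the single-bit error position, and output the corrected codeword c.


s = (0, 1, 1, 1)^T, error position = 7, corrected codeword c = 111101000001010

Compute s = H r^T mod 2 one row at a time:
  s_1 = 0 + 0 + 0 + 0 + 1 + 0 + 1 + 0 = 2 ≡ 0 (mod 2).
  s_2 = 1 + 0 + 1 + 1 + 1 + 0 + 1 + 0 = 5 ≡ 1 (mod 2).
  s_3 = 1 + 1 + 1 + 1 + 0 + 0 + 1 + 0 = 5 ≡ 1 (mod 2).
  s_4 = 1 + 1 + 0 + 1 + 0 + 0 + 0 + 0 = 3 ≡ 1 (mod 2).
s = (0, 1, 1, 1)^T — this equals column 7 of H (binary 0111), so error is at position 7.
Correct: flip bit 7 of r = 111101100001010 to get c = 111101000001010.


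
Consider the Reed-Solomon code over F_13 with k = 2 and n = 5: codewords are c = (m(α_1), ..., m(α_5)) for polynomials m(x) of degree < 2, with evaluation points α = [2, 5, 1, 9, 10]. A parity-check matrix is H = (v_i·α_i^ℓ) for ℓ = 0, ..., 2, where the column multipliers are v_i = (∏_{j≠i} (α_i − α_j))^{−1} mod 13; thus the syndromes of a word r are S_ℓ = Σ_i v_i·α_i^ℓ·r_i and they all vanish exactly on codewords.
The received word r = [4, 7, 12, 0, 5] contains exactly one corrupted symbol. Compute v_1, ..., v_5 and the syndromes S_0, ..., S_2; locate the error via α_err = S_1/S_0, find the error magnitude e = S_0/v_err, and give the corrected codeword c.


S = (11, 3, 2), error at position 2, error magnitude e = 1, c = [4, 6, 12, 0, 5].

Step 1: column multipliers v_i = (∏_{j≠i}(α_i − α_j))^{−1} mod 13.
  i = 1 (α = 2): (2−5)(2−1)(2−9)(2−10) = (−3)·1·(−7)·(−8) = −168 ≡ 1, so v_1 = 1^{−1} = 1 (mod 13).
  i = 2 (α = 5): (5−2)(5−1)(5−9)(5−10) = 3·4·(−4)·(−5) = 240 ≡ 6, so v_2 = 6^{−1} = 11 (mod 13).
  i = 3 (α = 1): (1−2)(1−5)(1−9)(1−10) = (−1)·(−4)·(−8)·(−9) = 288 ≡ 2, so v_3 = 2^{−1} = 7 (mod 13).
  i = 4 (α = 9): (9−2)(9−5)(9−1)(9−10) = 7·4·8·(−1) = −224 ≡ 10, so v_4 = 10^{−1} = 4 (mod 13).
  i = 5 (α = 10): (10−2)(10−5)(10−1)(10−9) = 8·5·9·1 = 360 ≡ 9, so v_5 = 9^{−1} = 3 (mod 13).
  v = [1, 11, 7, 4, 3].
Step 2: syndromes of r = [4, 7, 12, 0, 5] (all sums mod 13).
  S_0 = Σ v_i r_i = 1·4 + 11·7 + 7·12 + 4·0 + 3·5 = 180 ≡ 11.
  S_1 = Σ v_i α_i r_i = 1·2·4 + 11·5·7 + 7·1·12 + 4·9·0 + 3·10·5 = 627 ≡ 3.
  α_i^2 mod 13 = [4, 12, 1, 3, 9].
  S_2 = Σ v_i α_i^2 r_i = 1·4·4 + 11·12·7 + 7·1·12 + 4·3·0 + 3·9·5 = 1159 ≡ 2.
  S = (11, 3, 2) ≠ 0, so r is not a codeword (an error is present).
Step 3: locate the error. For a single error e at position i, S_ℓ = v_i·e·α_i^ℓ, so α_err = S_1/S_0.
  S_0^{−1} = 11^{−1} = 6 (mod 13), so α_err = 3·6 = 18 ≡ 5 = α_2. Error position i = 2.
  Consistency check: S_2/S_1 = 2·9 = 18 ≡ 5 = α_err ✓ (single-error assumption holds).
Step 4: error magnitude e = S_0/v_2 = S_0·∏_{j≠2}(α_2 − α_j) = 11·6 = 66 ≡ 1 (mod 13).
Step 5: correct position 2: c_2 = r_2 − e = 7 − 1 ≡ 6 (mod 13). Hence c = [4, 6, 12, 0, 5].
  Check: interpolating c through the α_i gives m(x) = 7 + 5·x (degree < 2) with m(α_i) = c_i for every i, so c is indeed a codeword.


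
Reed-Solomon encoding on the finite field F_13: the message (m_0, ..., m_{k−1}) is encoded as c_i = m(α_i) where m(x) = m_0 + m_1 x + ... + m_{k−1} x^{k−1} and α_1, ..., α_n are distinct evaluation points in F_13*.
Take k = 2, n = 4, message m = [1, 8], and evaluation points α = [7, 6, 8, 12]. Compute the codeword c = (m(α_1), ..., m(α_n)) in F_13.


c = [5, 10, 0, 6]

Message polynomial: m(x) = 1 + 8·x (mod 13).
For each evaluation point α_i, compute m(α_i) mod 13:
  α_1 = 7: Horner steps 8 → 5, so m(7) = 5.
  α_2 = 6: Horner steps 8 → 10, so m(6) = 10.
  α_3 = 8: Horner steps 8 → 0, so m(8) = 0.
  α_4 = 12: Horner steps 8 → 6, so m(12) = 6.
Codeword c = [5, 10, 0, 6] ∈ F_13^4.


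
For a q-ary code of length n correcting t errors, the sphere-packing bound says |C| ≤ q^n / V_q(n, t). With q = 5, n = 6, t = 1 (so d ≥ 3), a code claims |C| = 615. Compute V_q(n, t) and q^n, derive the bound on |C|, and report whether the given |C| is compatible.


V_q(n, t) = 25, q^n = 15625, Hamming bound = 625, |C| = 615 ≤ bound (satisfied).

Step 1: Compute V_q(n, t) = Σ_{j=0}^1 C(n, j) (q−1)^j.
  j = 0: C(6,0)·(4)^0 = 1·1 = 1.
  j = 1: C(6,1)·(4)^1 = 6·4 = 24.
  V_q(n, t) = 1 + 24 = 25.
Step 2: q^n = 5^6 = 15625.
Step 3: Hamming bound ⌊q^n / V_q(n,t)⌋ = ⌊15625/25⌋ = 625.
Step 4: Compare |C| = 615 to 625: satisfied.
The claimed |C| lies below the Hamming bound.


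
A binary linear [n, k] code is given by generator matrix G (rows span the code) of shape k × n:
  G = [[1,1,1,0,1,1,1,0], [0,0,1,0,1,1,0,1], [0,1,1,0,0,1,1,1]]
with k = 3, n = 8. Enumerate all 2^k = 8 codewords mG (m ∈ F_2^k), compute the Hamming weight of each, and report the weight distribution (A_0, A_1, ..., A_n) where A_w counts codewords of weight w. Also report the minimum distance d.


Weight distribution: A_0 = 1, A_3 = 3, A_4 = 2, A_5 = 1, A_6 = 1. Minimum distance d = 3.

Enumerate all 2^3 = 8 messages m ∈ F_2^3.
For each, compute codeword c = mG in F_2^8, then tally its weight.
  m = 000 → c = 00000000, weight = 0.
  m = 100 → c = 11101110, weight = 6.
  m = 010 → c = 00101101, weight = 4.
  m = 110 → c = 11000011, weight = 4.
  m = 001 → c = 01100111, weight = 5.
  m = 101 → c = 10001001, weight = 3.
  m = 011 → c = 01001010, weight = 3.
  m = 111 → c = 10100100, weight = 3.
Tally weights:
  weight 0: 1 codewords.
  weight 3: 3 codewords.
  weight 4: 2 codewords.
  weight 5: 1 codewords.
  weight 6: 1 codewords.
Minimum distance d = smallest w > 0 with A_w > 0 = 3.
Sanity: Σ A_w = 8 = 2^3 = 8 ✓.


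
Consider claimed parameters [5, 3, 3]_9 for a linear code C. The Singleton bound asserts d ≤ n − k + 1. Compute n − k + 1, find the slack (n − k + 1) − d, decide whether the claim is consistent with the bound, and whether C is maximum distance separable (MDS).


Singleton RHS = n − k + 1 = 3, slack = 0, bound satisfied, MDS.

Singleton bound: d ≤ n − k + 1.
Here n = 5, k = 3, so n − k + 1 = 3.
Given d = 3, check d ≤ 3: YES.
Slack = (n − k + 1) − d = 0.
The code is MDS (slack = 0).
Description: the claimed parameters are [5, 3, 3]_9; such a code would be MDS (meets Singleton bound).


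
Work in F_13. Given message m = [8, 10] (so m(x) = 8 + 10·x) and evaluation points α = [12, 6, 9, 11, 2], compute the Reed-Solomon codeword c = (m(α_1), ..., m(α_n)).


c = [11, 3, 7, 1, 2]

Message polynomial: m(x) = 8 + 10·x (mod 13).
For each evaluation point α_i, compute m(α_i) mod 13:
  α_1 = 12: Horner steps 10 → 11, so m(12) = 11.
  α_2 = 6: Horner steps 10 → 3, so m(6) = 3.
  α_3 = 9: Horner steps 10 → 7, so m(9) = 7.
  α_4 = 11: Horner steps 10 → 1, so m(11) = 1.
  α_5 = 2: Horner steps 10 → 2, so m(2) = 2.
Codeword c = [11, 3, 7, 1, 2] ∈ F_13^5.


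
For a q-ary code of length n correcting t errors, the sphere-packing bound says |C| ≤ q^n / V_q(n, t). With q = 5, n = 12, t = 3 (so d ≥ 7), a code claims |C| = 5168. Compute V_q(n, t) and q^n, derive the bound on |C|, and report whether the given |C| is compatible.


V_q(n, t) = 15185, q^n = 244140625, Hamming bound = 16077, |C| = 5168 ≤ bound (satisfied).

Step 1: Compute V_q(n, t) = Σ_{j=0}^3 C(n, j) (q−1)^j.
  j = 0: C(12,0)·(4)^0 = 1·1 = 1.
  j = 1: C(12,1)·(4)^1 = 12·4 = 48.
  j = 2: C(12,2)·(4)^2 = 66·16 = 1056.
  j = 3: C(12,3)·(4)^3 = 220·64 = 14080.
  V_q(n, t) = 1 + 48 + 1056 + 14080 = 15185.
Step 2: q^n = 5^12 = 244140625.
Step 3: Hamming bound ⌊q^n / V_q(n,t)⌋ = ⌊244140625/15185⌋ = 16077.
Step 4: Compare |C| = 5168 to 16077: satisfied.
The claimed |C| lies below the Hamming bound.


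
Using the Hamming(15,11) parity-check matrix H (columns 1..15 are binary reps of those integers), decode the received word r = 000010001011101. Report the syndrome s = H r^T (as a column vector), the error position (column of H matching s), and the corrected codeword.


s = (1, 0, 0, 1)^T, error position = 9, corrected codeword c = 000010000011101

Compute s = H r^T mod 2 one row at a time:
  s_1 = 0 + 1 + 0 + 1 + 1 + 1 + 0 + 1 = 5 ≡ 1 (mod 2).
  s_2 = 0 + 1 + 0 + 0 + 1 + 1 + 0 + 1 = 4 ≡ 0 (mod 2).
  s_3 = 0 + 0 + 0 + 0 + 0 + 1 + 0 + 1 = 2 ≡ 0 (mod 2).
  s_4 = 0 + 0 + 1 + 0 + 1 + 1 + 1 + 1 = 5 ≡ 1 (mod 2).
s = (1, 0, 0, 1)^T — this equals column 9 of H (binary 1001), so error is at position 9.
Correct: flip bit 9 of r = 000010001011101 to get c = 000010000011101.


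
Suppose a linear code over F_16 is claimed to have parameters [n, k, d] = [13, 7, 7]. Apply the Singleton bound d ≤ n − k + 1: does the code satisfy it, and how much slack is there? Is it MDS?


Singleton RHS = n − k + 1 = 7, slack = 0, bound satisfied, MDS.

Singleton bound: d ≤ n − k + 1.
Here n = 13, k = 7, so n − k + 1 = 7.
Given d = 7, check d ≤ 7: YES.
Slack = (n − k + 1) − d = 0.
The code is MDS (slack = 0).
Description: the claimed parameters are [13, 7, 7]_16; such a code would be MDS (meets Singleton bound).


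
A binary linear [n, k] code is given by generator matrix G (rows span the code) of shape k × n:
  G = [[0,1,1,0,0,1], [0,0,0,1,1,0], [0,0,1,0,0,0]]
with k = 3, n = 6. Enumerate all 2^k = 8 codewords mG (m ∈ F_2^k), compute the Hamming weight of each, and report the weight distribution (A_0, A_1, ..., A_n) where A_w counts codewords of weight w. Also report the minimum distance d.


Weight distribution: A_0 = 1, A_1 = 1, A_2 = 2, A_3 = 2, A_4 = 1, A_5 = 1. Minimum distance d = 1.

Enumerate all 2^3 = 8 messages m ∈ F_2^3.
For each, compute codeword c = mG in F_2^6, then tally its weight.
  m = 000 → c = 000000, weight = 0.
  m = 100 → c = 011001, weight = 3.
  m = 010 → c = 000110, weight = 2.
  m = 110 → c = 011111, weight = 5.
  m = 001 → c = 001000, weight = 1.
  m = 101 → c = 010001, weight = 2.
  m = 011 → c = 001110, weight = 3.
  m = 111 → c = 010111, weight = 4.
Tally weights:
  weight 0: 1 codewords.
  weight 1: 1 codewords.
  weight 2: 2 codewords.
  weight 3: 2 codewords.
  weight 4: 1 codewords.
  weight 5: 1 codewords.
Minimum distance d = smallest w > 0 with A_w > 0 = 1.
Sanity: Σ A_w = 8 = 2^3 = 8 ✓.
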